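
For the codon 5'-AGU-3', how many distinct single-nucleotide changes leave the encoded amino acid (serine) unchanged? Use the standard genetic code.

Position 1: none → 0 synonymous.
Position 2: none → 0 synonymous.
Position 3: AGC → 1 synonymous.
Total: 0 + 0 + 1 = 1.

1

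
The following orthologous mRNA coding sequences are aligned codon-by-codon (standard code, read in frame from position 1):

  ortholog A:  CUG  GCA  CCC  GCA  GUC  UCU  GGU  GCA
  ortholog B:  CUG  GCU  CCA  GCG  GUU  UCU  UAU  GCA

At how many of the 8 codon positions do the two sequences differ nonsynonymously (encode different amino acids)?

Codon 1: CUG Leu / CUG Leu — identical.
Codon 2: GCA Ala / GCU Ala — synonymous.
Codon 3: CCC Pro / CCA Pro — synonymous.
Codon 4: GCA Ala / GCG Ala — synonymous.
Codon 5: GUC Val / GUU Val — synonymous.
Codon 6: UCU Ser / UCU Ser — identical.
Codon 7: GGU Gly / UAU Tyr — nonsynonymous.
Codon 8: GCA Ala / GCA Ala — identical.
Nonsynonymous differences: 1.

1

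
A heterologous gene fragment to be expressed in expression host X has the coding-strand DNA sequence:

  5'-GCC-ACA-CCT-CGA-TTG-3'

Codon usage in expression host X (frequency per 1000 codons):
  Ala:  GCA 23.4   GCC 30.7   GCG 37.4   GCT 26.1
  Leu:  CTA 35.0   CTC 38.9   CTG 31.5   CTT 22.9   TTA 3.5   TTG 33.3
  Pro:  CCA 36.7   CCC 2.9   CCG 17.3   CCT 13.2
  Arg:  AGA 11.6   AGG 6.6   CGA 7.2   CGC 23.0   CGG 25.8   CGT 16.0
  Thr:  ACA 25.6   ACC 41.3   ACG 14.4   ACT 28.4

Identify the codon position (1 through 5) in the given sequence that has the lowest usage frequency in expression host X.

Codon 1 GCC (Ala): 30.7 per 1000.
Codon 2 ACA (Thr): 25.6 per 1000.
Codon 3 CCT (Pro): 13.2 per 1000.
Codon 4 CGA (Arg): 7.2 per 1000.
Codon 5 TTG (Leu): 33.3 per 1000.
Lowest frequency is 7.2 at codon 4.

4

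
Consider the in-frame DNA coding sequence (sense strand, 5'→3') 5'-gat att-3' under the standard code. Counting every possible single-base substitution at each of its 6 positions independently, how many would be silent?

Codon 1 (GAT, Asp): 1 synonymous substitution.
Codon 2 (ATT, Ile): 2 synonymous substitutions.
Total: 1 + 2 = 3.

3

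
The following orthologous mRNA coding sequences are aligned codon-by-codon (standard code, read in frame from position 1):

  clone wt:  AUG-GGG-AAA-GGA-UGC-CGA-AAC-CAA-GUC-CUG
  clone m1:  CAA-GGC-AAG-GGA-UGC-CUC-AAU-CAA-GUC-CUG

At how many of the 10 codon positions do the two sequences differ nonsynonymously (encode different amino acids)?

Codon 1: AUG Met / CAA Gln — nonsynonymous.
Codon 2: GGG Gly / GGC Gly — synonymous.
Codon 3: AAA Lys / AAG Lys — synonymous.
Codon 4: GGA Gly / GGA Gly — identical.
Codon 5: UGC Cys / UGC Cys — identical.
Codon 6: CGA Arg / CUC Leu — nonsynonymous.
Codon 7: AAC Asn / AAU Asn — synonymous.
Codon 8: CAA Gln / CAA Gln — identical.
Codon 9: GUC Val / GUC Val — identical.
Codon 10: CUG Leu / CUG Leu — identical.
Nonsynonymous differences: 2.

2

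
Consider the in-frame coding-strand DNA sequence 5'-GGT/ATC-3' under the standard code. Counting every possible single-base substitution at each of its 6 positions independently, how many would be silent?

5

Codon 1 (GGT, Gly): 3 synonymous substitutions.
Codon 2 (ATC, Ile): 2 synonymous substitutions.
Total: 3 + 2 = 5.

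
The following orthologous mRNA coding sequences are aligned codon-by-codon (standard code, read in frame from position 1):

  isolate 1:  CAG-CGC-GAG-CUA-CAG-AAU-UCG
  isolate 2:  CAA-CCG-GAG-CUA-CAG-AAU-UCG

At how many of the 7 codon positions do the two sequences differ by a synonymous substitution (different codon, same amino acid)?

1

Codon 1: CAG Gln / CAA Gln — synonymous.
Codon 2: CGC Arg / CCG Pro — nonsynonymous.
Codon 3: GAG Glu / GAG Glu — identical.
Codon 4: CUA Leu / CUA Leu — identical.
Codon 5: CAG Gln / CAG Gln — identical.
Codon 6: AAU Asn / AAU Asn — identical.
Codon 7: UCG Ser / UCG Ser — identical.
Synonymous differences: 1.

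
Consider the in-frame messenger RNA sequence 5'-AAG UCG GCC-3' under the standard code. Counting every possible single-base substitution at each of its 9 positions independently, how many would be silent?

7

Codon 1 (AAG, Lys): 1 synonymous substitution.
Codon 2 (UCG, Ser): 3 synonymous substitutions.
Codon 3 (GCC, Ala): 3 synonymous substitutions.
Total: 1 + 3 + 3 = 7.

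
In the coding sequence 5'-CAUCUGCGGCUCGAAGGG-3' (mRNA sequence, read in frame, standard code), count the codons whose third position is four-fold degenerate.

Codon 1 CAU (His): third position 2-fold.
Codon 2 CUG (Leu): third position 4-fold.
Codon 3 CGG (Arg): third position 4-fold.
Codon 4 CUC (Leu): third position 4-fold.
Codon 5 GAA (Glu): third position 2-fold.
Codon 6 GGG (Gly): third position 4-fold.
Four-fold degenerate third positions: 4.

4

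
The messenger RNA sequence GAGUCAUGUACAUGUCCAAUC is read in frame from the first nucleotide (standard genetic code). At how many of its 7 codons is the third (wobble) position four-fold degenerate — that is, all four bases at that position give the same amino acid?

3

Codon 1 GAG (Glu): third position 2-fold.
Codon 2 UCA (Ser): third position 4-fold.
Codon 3 UGU (Cys): third position 2-fold.
Codon 4 ACA (Thr): third position 4-fold.
Codon 5 UGU (Cys): third position 2-fold.
Codon 6 CCA (Pro): third position 4-fold.
Codon 7 AUC (Ile): third position 3-fold.
Four-fold degenerate third positions: 3.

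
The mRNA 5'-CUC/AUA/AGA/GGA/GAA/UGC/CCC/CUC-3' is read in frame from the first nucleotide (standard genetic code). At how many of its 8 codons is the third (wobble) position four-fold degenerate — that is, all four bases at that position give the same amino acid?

Codon 1 CUC (Leu): third position 4-fold.
Codon 2 AUA (Ile): third position 3-fold.
Codon 3 AGA (Arg): third position 2-fold.
Codon 4 GGA (Gly): third position 4-fold.
Codon 5 GAA (Glu): third position 2-fold.
Codon 6 UGC (Cys): third position 2-fold.
Codon 7 CCC (Pro): third position 4-fold.
Codon 8 CUC (Leu): third position 4-fold.
Four-fold degenerate third positions: 4.

4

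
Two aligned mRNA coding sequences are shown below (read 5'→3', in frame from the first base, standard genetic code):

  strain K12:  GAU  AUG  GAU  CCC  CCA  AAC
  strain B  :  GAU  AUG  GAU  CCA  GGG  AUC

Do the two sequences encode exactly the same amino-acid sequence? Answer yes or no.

no

Codon 1: GAU Asp / GAU Asp — identical.
Codon 2: AUG Met / AUG Met — identical.
Codon 3: GAU Asp / GAU Asp — identical.
Codon 4: CCC Pro / CCA Pro — synonymous.
Codon 5: CCA Pro / GGG Gly — nonsynonymous.
Codon 6: AAC Asn / AUC Ile — nonsynonymous.
Nonsynonymous differences: 2 → different protein.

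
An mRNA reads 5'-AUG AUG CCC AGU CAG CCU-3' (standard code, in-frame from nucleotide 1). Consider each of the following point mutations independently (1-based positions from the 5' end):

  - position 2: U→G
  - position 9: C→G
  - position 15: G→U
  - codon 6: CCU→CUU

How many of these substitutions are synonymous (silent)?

Codon 1: AUG (Met) → AGG (Arg) — missense.
Codon 3: CCC (Pro) → CCG (Pro) — synonymous.
Codon 5: CAG (Gln) → CAU (His) — missense.
Codon 6: CCU (Pro) → CUU (Leu) — missense.
Synonymous: 1 of 4.

1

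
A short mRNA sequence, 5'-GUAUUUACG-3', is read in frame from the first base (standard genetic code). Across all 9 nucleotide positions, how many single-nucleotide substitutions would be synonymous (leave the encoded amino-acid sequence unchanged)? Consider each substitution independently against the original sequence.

Codon 1 (GUA, Val): 3 synonymous substitutions.
Codon 2 (UUU, Phe): 1 synonymous substitution.
Codon 3 (ACG, Thr): 3 synonymous substitutions.
Total: 3 + 1 + 3 = 7.

7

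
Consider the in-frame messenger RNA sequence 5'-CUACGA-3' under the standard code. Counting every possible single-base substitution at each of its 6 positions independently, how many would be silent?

8

Codon 1 (CUA, Leu): 4 synonymous substitutions.
Codon 2 (CGA, Arg): 4 synonymous substitutions.
Total: 4 + 4 = 8.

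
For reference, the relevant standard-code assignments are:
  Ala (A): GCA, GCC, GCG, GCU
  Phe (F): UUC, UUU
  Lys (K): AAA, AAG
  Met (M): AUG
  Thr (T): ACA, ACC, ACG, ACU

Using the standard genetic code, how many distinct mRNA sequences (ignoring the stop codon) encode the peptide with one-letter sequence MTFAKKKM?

256

Met: 1 codon.
Thr: 4 codons.
Phe: 2 codons.
Ala: 4 codons.
Lys: 2 codons.
Lys: 2 codons.
Lys: 2 codons.
Met: 1 codon.
1 × 4 × 2 × 4 × 2 × 2 × 2 × 1 = 256.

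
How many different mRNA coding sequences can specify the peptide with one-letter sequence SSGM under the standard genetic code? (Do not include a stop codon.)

Ser: 6 codons.
Ser: 6 codons.
Gly: 4 codons.
Met: 1 codon.
6 × 6 × 4 × 1 = 144.

144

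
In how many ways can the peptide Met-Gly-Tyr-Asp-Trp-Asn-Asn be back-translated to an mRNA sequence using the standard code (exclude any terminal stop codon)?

Met: 1 codon.
Gly: 4 codons.
Tyr: 2 codons.
Asp: 2 codons.
Trp: 1 codon.
Asn: 2 codons.
Asn: 2 codons.
1 × 4 × 2 × 2 × 1 × 2 × 2 = 64.

64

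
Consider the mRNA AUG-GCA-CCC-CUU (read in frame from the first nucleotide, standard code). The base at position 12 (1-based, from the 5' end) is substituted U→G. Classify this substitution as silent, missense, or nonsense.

silent

Position 12 falls in codon 4: CUU → Leu.
After the substitution the codon is CUG → Leu.
Both encode Leu, so the change is synonymous.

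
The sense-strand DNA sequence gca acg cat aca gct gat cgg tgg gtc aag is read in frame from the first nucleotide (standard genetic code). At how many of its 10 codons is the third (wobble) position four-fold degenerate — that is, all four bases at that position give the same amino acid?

Codon 1 GCA (Ala): third position 4-fold.
Codon 2 ACG (Thr): third position 4-fold.
Codon 3 CAT (His): third position 2-fold.
Codon 4 ACA (Thr): third position 4-fold.
Codon 5 GCT (Ala): third position 4-fold.
Codon 6 GAT (Asp): third position 2-fold.
Codon 7 CGG (Arg): third position 4-fold.
Codon 8 TGG (Trp): third position 1-fold.
Codon 9 GTC (Val): third position 4-fold.
Codon 10 AAG (Lys): third position 2-fold.
Four-fold degenerate third positions: 6.

6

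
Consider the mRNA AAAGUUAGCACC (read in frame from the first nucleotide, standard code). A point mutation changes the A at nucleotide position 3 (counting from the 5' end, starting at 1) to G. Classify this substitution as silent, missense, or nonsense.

Position 3 falls in codon 1: AAA → Lys.
After the substitution the codon is AAG → Lys.
Both encode Lys, so the change is synonymous.

silent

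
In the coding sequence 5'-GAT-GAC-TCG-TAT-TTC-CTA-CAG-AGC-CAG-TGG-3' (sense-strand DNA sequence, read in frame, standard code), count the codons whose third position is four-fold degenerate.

2

Codon 1 GAT (Asp): third position 2-fold.
Codon 2 GAC (Asp): third position 2-fold.
Codon 3 TCG (Ser): third position 4-fold.
Codon 4 TAT (Tyr): third position 2-fold.
Codon 5 TTC (Phe): third position 2-fold.
Codon 6 CTA (Leu): third position 4-fold.
Codon 7 CAG (Gln): third position 2-fold.
Codon 8 AGC (Ser): third position 2-fold.
Codon 9 CAG (Gln): third position 2-fold.
Codon 10 TGG (Trp): third position 1-fold.
Four-fold degenerate third positions: 2.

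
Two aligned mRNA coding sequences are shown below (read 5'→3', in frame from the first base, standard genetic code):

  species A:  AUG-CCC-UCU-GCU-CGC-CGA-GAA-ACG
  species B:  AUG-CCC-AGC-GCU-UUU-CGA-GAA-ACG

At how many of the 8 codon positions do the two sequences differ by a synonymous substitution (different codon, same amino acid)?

Codon 1: AUG Met / AUG Met — identical.
Codon 2: CCC Pro / CCC Pro — identical.
Codon 3: UCU Ser / AGC Ser — synonymous.
Codon 4: GCU Ala / GCU Ala — identical.
Codon 5: CGC Arg / UUU Phe — nonsynonymous.
Codon 6: CGA Arg / CGA Arg — identical.
Codon 7: GAA Glu / GAA Glu — identical.
Codon 8: ACG Thr / ACG Thr — identical.
Synonymous differences: 1.

1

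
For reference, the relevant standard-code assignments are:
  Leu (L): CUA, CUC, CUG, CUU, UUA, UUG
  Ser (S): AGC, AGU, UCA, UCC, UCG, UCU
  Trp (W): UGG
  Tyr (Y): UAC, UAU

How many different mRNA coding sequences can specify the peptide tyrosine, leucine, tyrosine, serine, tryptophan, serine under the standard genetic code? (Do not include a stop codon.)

Tyr: 2 codons.
Leu: 6 codons.
Tyr: 2 codons.
Ser: 6 codons.
Trp: 1 codon.
Ser: 6 codons.
2 × 6 × 2 × 6 × 1 × 6 = 864.

864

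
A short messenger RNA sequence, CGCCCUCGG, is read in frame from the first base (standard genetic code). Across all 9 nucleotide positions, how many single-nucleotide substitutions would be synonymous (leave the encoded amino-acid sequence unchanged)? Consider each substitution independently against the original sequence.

Codon 1 (CGC, Arg): 3 synonymous substitutions.
Codon 2 (CCU, Pro): 3 synonymous substitutions.
Codon 3 (CGG, Arg): 4 synonymous substitutions.
Total: 3 + 3 + 4 = 10.

10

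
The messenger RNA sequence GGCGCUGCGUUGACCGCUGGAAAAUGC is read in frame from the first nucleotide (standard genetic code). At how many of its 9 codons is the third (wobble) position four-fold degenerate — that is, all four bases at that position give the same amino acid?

Codon 1 GGC (Gly): third position 4-fold.
Codon 2 GCU (Ala): third position 4-fold.
Codon 3 GCG (Ala): third position 4-fold.
Codon 4 UUG (Leu): third position 2-fold.
Codon 5 ACC (Thr): third position 4-fold.
Codon 6 GCU (Ala): third position 4-fold.
Codon 7 GGA (Gly): third position 4-fold.
Codon 8 AAA (Lys): third position 2-fold.
Codon 9 UGC (Cys): third position 2-fold.
Four-fold degenerate third positions: 6.

6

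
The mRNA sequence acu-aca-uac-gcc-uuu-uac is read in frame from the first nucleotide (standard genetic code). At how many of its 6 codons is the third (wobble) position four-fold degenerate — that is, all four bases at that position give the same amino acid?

3

Codon 1 ACU (Thr): third position 4-fold.
Codon 2 ACA (Thr): third position 4-fold.
Codon 3 UAC (Tyr): third position 2-fold.
Codon 4 GCC (Ala): third position 4-fold.
Codon 5 UUU (Phe): third position 2-fold.
Codon 6 UAC (Tyr): third position 2-fold.
Four-fold degenerate third positions: 3.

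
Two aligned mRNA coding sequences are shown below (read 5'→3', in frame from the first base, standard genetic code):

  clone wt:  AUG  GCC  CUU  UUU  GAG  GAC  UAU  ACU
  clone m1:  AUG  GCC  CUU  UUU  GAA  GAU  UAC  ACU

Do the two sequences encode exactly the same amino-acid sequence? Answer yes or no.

yes

Codon 1: AUG Met / AUG Met — identical.
Codon 2: GCC Ala / GCC Ala — identical.
Codon 3: CUU Leu / CUU Leu — identical.
Codon 4: UUU Phe / UUU Phe — identical.
Codon 5: GAG Glu / GAA Glu — synonymous.
Codon 6: GAC Asp / GAU Asp — synonymous.
Codon 7: UAU Tyr / UAC Tyr — synonymous.
Codon 8: ACU Thr / ACU Thr — identical.
Nonsynonymous differences: 0 → same protein.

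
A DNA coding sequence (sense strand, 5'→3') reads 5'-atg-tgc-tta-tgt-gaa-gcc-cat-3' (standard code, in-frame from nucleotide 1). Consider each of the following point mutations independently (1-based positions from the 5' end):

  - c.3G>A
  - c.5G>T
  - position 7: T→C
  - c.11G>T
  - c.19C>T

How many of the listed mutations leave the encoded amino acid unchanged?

1

Codon 1: ATG (Met) → ATA (Ile) — missense.
Codon 2: TGC (Cys) → TTC (Phe) — missense.
Codon 3: TTA (Leu) → CTA (Leu) — synonymous.
Codon 4: TGT (Cys) → TTT (Phe) — missense.
Codon 7: CAT (His) → TAT (Tyr) — missense.
Synonymous: 1 of 5.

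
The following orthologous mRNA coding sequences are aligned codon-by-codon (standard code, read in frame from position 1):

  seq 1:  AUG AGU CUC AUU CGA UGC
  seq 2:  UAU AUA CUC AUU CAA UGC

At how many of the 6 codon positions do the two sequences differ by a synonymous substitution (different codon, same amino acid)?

0

Codon 1: AUG Met / UAU Tyr — nonsynonymous.
Codon 2: AGU Ser / AUA Ile — nonsynonymous.
Codon 3: CUC Leu / CUC Leu — identical.
Codon 4: AUU Ile / AUU Ile — identical.
Codon 5: CGA Arg / CAA Gln — nonsynonymous.
Codon 6: UGC Cys / UGC Cys — identical.
Synonymous differences: 0.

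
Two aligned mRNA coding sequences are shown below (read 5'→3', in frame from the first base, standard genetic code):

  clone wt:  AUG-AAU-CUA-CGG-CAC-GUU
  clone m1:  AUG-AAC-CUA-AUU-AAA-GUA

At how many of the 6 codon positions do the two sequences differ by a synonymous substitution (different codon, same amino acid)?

2

Codon 1: AUG Met / AUG Met — identical.
Codon 2: AAU Asn / AAC Asn — synonymous.
Codon 3: CUA Leu / CUA Leu — identical.
Codon 4: CGG Arg / AUU Ile — nonsynonymous.
Codon 5: CAC His / AAA Lys — nonsynonymous.
Codon 6: GUU Val / GUA Val — synonymous.
Synonymous differences: 2.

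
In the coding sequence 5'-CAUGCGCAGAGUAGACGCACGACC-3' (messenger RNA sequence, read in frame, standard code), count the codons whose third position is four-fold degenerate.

Codon 1 CAU (His): third position 2-fold.
Codon 2 GCG (Ala): third position 4-fold.
Codon 3 CAG (Gln): third position 2-fold.
Codon 4 AGU (Ser): third position 2-fold.
Codon 5 AGA (Arg): third position 2-fold.
Codon 6 CGC (Arg): third position 4-fold.
Codon 7 ACG (Thr): third position 4-fold.
Codon 8 ACC (Thr): third position 4-fold.
Four-fold degenerate third positions: 4.

4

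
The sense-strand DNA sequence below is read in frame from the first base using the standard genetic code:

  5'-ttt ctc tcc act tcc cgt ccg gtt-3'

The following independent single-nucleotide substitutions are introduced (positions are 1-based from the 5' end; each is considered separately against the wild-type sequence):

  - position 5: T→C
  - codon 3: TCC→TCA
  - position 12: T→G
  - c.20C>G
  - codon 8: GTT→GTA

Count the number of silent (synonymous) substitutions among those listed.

3

Codon 2: CTC (Leu) → CCC (Pro) — missense.
Codon 3: TCC (Ser) → TCA (Ser) — synonymous.
Codon 4: ACT (Thr) → ACG (Thr) — synonymous.
Codon 7: CCG (Pro) → CGG (Arg) — missense.
Codon 8: GTT (Val) → GTA (Val) — synonymous.
Synonymous: 3 of 5.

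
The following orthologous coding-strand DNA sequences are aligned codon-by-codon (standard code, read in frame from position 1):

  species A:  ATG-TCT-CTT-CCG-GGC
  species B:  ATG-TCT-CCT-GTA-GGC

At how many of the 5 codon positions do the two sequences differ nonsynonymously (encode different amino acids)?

2

Codon 1: ATG Met / ATG Met — identical.
Codon 2: TCT Ser / TCT Ser — identical.
Codon 3: CTT Leu / CCT Pro — nonsynonymous.
Codon 4: CCG Pro / GTA Val — nonsynonymous.
Codon 5: GGC Gly / GGC Gly — identical.
Nonsynonymous differences: 2.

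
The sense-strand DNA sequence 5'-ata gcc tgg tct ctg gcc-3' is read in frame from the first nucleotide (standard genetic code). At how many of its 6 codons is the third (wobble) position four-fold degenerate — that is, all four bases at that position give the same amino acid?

Codon 1 ATA (Ile): third position 3-fold.
Codon 2 GCC (Ala): third position 4-fold.
Codon 3 TGG (Trp): third position 1-fold.
Codon 4 TCT (Ser): third position 4-fold.
Codon 5 CTG (Leu): third position 4-fold.
Codon 6 GCC (Ala): third position 4-fold.
Four-fold degenerate third positions: 4.

4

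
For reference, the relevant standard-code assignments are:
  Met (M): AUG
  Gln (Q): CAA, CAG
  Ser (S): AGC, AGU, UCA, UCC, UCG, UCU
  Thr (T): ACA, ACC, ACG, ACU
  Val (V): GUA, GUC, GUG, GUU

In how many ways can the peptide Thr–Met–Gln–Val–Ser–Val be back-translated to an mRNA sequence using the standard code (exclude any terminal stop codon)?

Thr: 4 codons.
Met: 1 codon.
Gln: 2 codons.
Val: 4 codons.
Ser: 6 codons.
Val: 4 codons.
4 × 1 × 2 × 4 × 6 × 4 = 768.

768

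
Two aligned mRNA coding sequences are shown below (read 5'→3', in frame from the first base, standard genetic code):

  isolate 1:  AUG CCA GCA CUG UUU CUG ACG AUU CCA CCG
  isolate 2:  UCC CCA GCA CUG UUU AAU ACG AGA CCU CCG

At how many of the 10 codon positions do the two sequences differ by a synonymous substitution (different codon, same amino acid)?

1

Codon 1: AUG Met / UCC Ser — nonsynonymous.
Codon 2: CCA Pro / CCA Pro — identical.
Codon 3: GCA Ala / GCA Ala — identical.
Codon 4: CUG Leu / CUG Leu — identical.
Codon 5: UUU Phe / UUU Phe — identical.
Codon 6: CUG Leu / AAU Asn — nonsynonymous.
Codon 7: ACG Thr / ACG Thr — identical.
Codon 8: AUU Ile / AGA Arg — nonsynonymous.
Codon 9: CCA Pro / CCU Pro — synonymous.
Codon 10: CCG Pro / CCG Pro — identical.
Synonymous differences: 1.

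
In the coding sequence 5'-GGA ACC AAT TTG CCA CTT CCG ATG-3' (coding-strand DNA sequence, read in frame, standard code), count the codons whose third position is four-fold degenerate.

5

Codon 1 GGA (Gly): third position 4-fold.
Codon 2 ACC (Thr): third position 4-fold.
Codon 3 AAT (Asn): third position 2-fold.
Codon 4 TTG (Leu): third position 2-fold.
Codon 5 CCA (Pro): third position 4-fold.
Codon 6 CTT (Leu): third position 4-fold.
Codon 7 CCG (Pro): third position 4-fold.
Codon 8 ATG (Met): third position 1-fold.
Four-fold degenerate third positions: 5.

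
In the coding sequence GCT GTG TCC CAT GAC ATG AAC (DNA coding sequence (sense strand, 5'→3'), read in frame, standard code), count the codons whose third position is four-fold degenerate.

Codon 1 GCT (Ala): third position 4-fold.
Codon 2 GTG (Val): third position 4-fold.
Codon 3 TCC (Ser): third position 4-fold.
Codon 4 CAT (His): third position 2-fold.
Codon 5 GAC (Asp): third position 2-fold.
Codon 6 ATG (Met): third position 1-fold.
Codon 7 AAC (Asn): third position 2-fold.
Four-fold degenerate third positions: 3.

3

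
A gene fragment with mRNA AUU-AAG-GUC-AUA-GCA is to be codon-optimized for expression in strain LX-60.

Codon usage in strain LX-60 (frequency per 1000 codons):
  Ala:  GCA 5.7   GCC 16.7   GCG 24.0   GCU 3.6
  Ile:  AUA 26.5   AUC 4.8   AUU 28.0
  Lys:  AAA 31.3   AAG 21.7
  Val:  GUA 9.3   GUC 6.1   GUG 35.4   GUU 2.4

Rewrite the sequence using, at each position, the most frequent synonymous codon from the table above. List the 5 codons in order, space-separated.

Codon 1 (Ile): best is AUU at 28.0.
Codon 2 (Lys): best is AAA at 31.3.
Codon 3 (Val): best is GUG at 35.4.
Codon 4 (Ile): best is AUU at 28.0.
Codon 5 (Ala): best is GCG at 24.0.

AUU AAA GUG AUU GCG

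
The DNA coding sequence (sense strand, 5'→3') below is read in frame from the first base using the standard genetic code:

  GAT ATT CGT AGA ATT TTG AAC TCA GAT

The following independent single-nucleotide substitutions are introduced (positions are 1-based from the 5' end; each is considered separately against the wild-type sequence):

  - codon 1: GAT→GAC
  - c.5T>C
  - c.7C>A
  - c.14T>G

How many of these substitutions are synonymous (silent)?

1

Codon 1: GAT (Asp) → GAC (Asp) — synonymous.
Codon 2: ATT (Ile) → ACT (Thr) — missense.
Codon 3: CGT (Arg) → AGT (Ser) — missense.
Codon 5: ATT (Ile) → AGT (Ser) — missense.
Synonymous: 1 of 4.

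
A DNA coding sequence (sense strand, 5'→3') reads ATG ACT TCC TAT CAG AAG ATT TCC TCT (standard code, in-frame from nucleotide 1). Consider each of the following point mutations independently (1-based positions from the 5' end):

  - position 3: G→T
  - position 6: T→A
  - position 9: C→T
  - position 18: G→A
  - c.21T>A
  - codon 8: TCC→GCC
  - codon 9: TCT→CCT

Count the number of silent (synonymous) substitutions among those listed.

Codon 1: ATG (Met) → ATT (Ile) — missense.
Codon 2: ACT (Thr) → ACA (Thr) — synonymous.
Codon 3: TCC (Ser) → TCT (Ser) — synonymous.
Codon 6: AAG (Lys) → AAA (Lys) — synonymous.
Codon 7: ATT (Ile) → ATA (Ile) — synonymous.
Codon 8: TCC (Ser) → GCC (Ala) — missense.
Codon 9: TCT (Ser) → CCT (Pro) — missense.
Synonymous: 4 of 7.

4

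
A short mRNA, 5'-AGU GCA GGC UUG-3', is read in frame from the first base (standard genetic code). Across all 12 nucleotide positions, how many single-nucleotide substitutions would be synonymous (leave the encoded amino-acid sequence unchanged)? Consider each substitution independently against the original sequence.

Codon 1 (AGU, Ser): 1 synonymous substitution.
Codon 2 (GCA, Ala): 3 synonymous substitutions.
Codon 3 (GGC, Gly): 3 synonymous substitutions.
Codon 4 (UUG, Leu): 2 synonymous substitutions.
Total: 1 + 3 + 3 + 2 = 9.

9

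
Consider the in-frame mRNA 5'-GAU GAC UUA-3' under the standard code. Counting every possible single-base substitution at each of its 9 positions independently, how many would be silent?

4

Codon 1 (GAU, Asp): 1 synonymous substitution.
Codon 2 (GAC, Asp): 1 synonymous substitution.
Codon 3 (UUA, Leu): 2 synonymous substitutions.
Total: 1 + 1 + 2 = 4.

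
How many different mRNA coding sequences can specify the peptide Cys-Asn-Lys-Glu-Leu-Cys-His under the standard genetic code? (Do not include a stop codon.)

Cys: 2 codons.
Asn: 2 codons.
Lys: 2 codons.
Glu: 2 codons.
Leu: 6 codons.
Cys: 2 codons.
His: 2 codons.
2 × 2 × 2 × 2 × 6 × 2 × 2 = 384.

384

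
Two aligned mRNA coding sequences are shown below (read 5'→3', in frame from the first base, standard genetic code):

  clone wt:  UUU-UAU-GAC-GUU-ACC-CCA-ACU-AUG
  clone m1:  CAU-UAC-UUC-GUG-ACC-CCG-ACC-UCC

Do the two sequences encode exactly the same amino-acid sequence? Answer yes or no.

no

Codon 1: UUU Phe / CAU His — nonsynonymous.
Codon 2: UAU Tyr / UAC Tyr — synonymous.
Codon 3: GAC Asp / UUC Phe — nonsynonymous.
Codon 4: GUU Val / GUG Val — synonymous.
Codon 5: ACC Thr / ACC Thr — identical.
Codon 6: CCA Pro / CCG Pro — synonymous.
Codon 7: ACU Thr / ACC Thr — synonymous.
Codon 8: AUG Met / UCC Ser — nonsynonymous.
Nonsynonymous differences: 3 → different protein.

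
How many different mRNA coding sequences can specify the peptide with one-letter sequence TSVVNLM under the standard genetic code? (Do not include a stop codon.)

4608

Thr: 4 codons.
Ser: 6 codons.
Val: 4 codons.
Val: 4 codons.
Asn: 2 codons.
Leu: 6 codons.
Met: 1 codon.
4 × 6 × 4 × 4 × 2 × 6 × 1 = 4608.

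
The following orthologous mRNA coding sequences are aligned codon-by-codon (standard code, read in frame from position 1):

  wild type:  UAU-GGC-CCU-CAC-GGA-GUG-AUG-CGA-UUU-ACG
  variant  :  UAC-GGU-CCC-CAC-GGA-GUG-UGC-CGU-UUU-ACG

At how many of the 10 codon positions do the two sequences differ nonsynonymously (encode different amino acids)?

1

Codon 1: UAU Tyr / UAC Tyr — synonymous.
Codon 2: GGC Gly / GGU Gly — synonymous.
Codon 3: CCU Pro / CCC Pro — synonymous.
Codon 4: CAC His / CAC His — identical.
Codon 5: GGA Gly / GGA Gly — identical.
Codon 6: GUG Val / GUG Val — identical.
Codon 7: AUG Met / UGC Cys — nonsynonymous.
Codon 8: CGA Arg / CGU Arg — synonymous.
Codon 9: UUU Phe / UUU Phe — identical.
Codon 10: ACG Thr / ACG Thr — identical.
Nonsynonymous differences: 1.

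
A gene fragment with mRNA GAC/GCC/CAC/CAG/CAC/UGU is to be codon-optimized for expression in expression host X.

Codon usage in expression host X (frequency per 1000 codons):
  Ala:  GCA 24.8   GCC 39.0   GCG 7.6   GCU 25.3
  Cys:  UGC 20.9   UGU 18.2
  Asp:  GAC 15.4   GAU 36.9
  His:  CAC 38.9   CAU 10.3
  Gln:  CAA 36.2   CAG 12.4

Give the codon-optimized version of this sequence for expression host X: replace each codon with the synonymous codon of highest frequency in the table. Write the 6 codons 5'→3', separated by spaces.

GAU GCC CAC CAA CAC UGC

Codon 1 (Asp): best is GAU at 36.9.
Codon 2 (Ala): best is GCC at 39.0.
Codon 3 (His): best is CAC at 38.9.
Codon 4 (Gln): best is CAA at 36.2.
Codon 5 (His): best is CAC at 38.9.
Codon 6 (Cys): best is UGC at 20.9.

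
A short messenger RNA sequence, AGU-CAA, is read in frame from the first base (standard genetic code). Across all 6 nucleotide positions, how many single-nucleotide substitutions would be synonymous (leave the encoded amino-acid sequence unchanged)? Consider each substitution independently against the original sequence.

2

Codon 1 (AGU, Ser): 1 synonymous substitution.
Codon 2 (CAA, Gln): 1 synonymous substitution.
Total: 1 + 1 = 2.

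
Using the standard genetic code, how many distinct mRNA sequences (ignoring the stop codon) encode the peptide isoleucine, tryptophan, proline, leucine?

72

Ile: 3 codons.
Trp: 1 codon.
Pro: 4 codons.
Leu: 6 codons.
3 × 1 × 4 × 6 = 72.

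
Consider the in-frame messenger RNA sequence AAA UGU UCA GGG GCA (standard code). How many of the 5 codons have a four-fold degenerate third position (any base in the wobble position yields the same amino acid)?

3

Codon 1 AAA (Lys): third position 2-fold.
Codon 2 UGU (Cys): third position 2-fold.
Codon 3 UCA (Ser): third position 4-fold.
Codon 4 GGG (Gly): third position 4-fold.
Codon 5 GCA (Ala): third position 4-fold.
Four-fold degenerate third positions: 3.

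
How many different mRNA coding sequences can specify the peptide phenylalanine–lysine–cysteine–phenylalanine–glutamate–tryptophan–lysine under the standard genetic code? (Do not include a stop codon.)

64

Phe: 2 codons.
Lys: 2 codons.
Cys: 2 codons.
Phe: 2 codons.
Glu: 2 codons.
Trp: 1 codon.
Lys: 2 codons.
2 × 2 × 2 × 2 × 2 × 1 × 2 = 64.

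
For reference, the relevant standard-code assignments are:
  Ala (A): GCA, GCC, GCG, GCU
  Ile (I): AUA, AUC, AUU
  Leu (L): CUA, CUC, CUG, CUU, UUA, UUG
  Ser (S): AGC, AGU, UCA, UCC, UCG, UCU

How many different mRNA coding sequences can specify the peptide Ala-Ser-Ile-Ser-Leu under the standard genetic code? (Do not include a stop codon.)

2592

Ala: 4 codons.
Ser: 6 codons.
Ile: 3 codons.
Ser: 6 codons.
Leu: 6 codons.
4 × 6 × 3 × 6 × 6 = 2592.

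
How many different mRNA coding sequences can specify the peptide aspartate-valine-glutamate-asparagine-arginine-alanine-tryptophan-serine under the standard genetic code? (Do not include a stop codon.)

Asp: 2 codons.
Val: 4 codons.
Glu: 2 codons.
Asn: 2 codons.
Arg: 6 codons.
Ala: 4 codons.
Trp: 1 codon.
Ser: 6 codons.
2 × 4 × 2 × 2 × 6 × 4 × 1 × 6 = 4608.

4608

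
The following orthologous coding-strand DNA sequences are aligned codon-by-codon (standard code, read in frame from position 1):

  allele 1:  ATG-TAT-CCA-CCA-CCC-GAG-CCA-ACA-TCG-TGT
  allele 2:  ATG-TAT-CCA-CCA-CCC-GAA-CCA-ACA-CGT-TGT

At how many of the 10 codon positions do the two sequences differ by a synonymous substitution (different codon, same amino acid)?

1

Codon 1: ATG Met / ATG Met — identical.
Codon 2: TAT Tyr / TAT Tyr — identical.
Codon 3: CCA Pro / CCA Pro — identical.
Codon 4: CCA Pro / CCA Pro — identical.
Codon 5: CCC Pro / CCC Pro — identical.
Codon 6: GAG Glu / GAA Glu — synonymous.
Codon 7: CCA Pro / CCA Pro — identical.
Codon 8: ACA Thr / ACA Thr — identical.
Codon 9: TCG Ser / CGT Arg — nonsynonymous.
Codon 10: TGT Cys / TGT Cys — identical.
Synonymous differences: 1.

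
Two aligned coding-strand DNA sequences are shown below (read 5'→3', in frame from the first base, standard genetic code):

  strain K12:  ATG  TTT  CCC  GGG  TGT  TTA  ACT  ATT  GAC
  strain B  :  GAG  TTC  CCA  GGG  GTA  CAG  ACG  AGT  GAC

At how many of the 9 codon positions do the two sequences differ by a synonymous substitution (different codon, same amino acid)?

3

Codon 1: ATG Met / GAG Glu — nonsynonymous.
Codon 2: TTT Phe / TTC Phe — synonymous.
Codon 3: CCC Pro / CCA Pro — synonymous.
Codon 4: GGG Gly / GGG Gly — identical.
Codon 5: TGT Cys / GTA Val — nonsynonymous.
Codon 6: TTA Leu / CAG Gln — nonsynonymous.
Codon 7: ACT Thr / ACG Thr — synonymous.
Codon 8: ATT Ile / AGT Ser — nonsynonymous.
Codon 9: GAC Asp / GAC Asp — identical.
Synonymous differences: 3.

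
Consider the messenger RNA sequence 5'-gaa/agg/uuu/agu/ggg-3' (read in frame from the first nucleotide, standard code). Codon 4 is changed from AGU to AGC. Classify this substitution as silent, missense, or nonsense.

silent

Position 12 falls in codon 4: AGU → Ser.
After the substitution the codon is AGC → Ser.
Both encode Ser, so the change is synonymous.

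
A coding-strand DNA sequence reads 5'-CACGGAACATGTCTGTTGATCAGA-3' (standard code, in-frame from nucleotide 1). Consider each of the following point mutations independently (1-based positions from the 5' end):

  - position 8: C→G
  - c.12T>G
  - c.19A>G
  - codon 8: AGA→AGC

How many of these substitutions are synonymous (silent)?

Codon 3: ACA (Thr) → AGA (Arg) — missense.
Codon 4: TGT (Cys) → TGG (Trp) — missense.
Codon 7: ATC (Ile) → GTC (Val) — missense.
Codon 8: AGA (Arg) → AGC (Ser) — missense.
Synonymous: 0 of 4.

0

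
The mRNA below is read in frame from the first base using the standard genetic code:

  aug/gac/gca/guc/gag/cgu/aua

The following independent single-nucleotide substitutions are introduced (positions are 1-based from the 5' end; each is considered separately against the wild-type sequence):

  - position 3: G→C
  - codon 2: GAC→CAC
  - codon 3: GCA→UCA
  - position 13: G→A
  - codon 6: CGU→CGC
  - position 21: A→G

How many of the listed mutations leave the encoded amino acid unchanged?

Codon 1: AUG (Met) → AUC (Ile) — missense.
Codon 2: GAC (Asp) → CAC (His) — missense.
Codon 3: GCA (Ala) → UCA (Ser) — missense.
Codon 5: GAG (Glu) → AAG (Lys) — missense.
Codon 6: CGU (Arg) → CGC (Arg) — synonymous.
Codon 7: AUA (Ile) → AUG (Met) — missense.
Synonymous: 1 of 6.

1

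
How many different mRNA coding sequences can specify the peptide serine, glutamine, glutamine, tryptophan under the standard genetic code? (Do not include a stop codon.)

24

Ser: 6 codons.
Gln: 2 codons.
Gln: 2 codons.
Trp: 1 codon.
6 × 2 × 2 × 1 = 24.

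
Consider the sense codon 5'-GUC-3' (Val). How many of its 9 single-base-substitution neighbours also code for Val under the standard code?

Position 1: none → 0 synonymous.
Position 2: none → 0 synonymous.
Position 3: GUU, GUA, GUG → 3 synonymous.
Total: 0 + 0 + 3 = 3.

3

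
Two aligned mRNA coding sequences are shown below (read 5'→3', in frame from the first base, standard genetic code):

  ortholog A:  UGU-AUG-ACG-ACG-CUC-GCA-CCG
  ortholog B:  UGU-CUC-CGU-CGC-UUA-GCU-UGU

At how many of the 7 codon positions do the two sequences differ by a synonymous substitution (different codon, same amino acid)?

Codon 1: UGU Cys / UGU Cys — identical.
Codon 2: AUG Met / CUC Leu — nonsynonymous.
Codon 3: ACG Thr / CGU Arg — nonsynonymous.
Codon 4: ACG Thr / CGC Arg — nonsynonymous.
Codon 5: CUC Leu / UUA Leu — synonymous.
Codon 6: GCA Ala / GCU Ala — synonymous.
Codon 7: CCG Pro / UGU Cys — nonsynonymous.
Synonymous differences: 2.

2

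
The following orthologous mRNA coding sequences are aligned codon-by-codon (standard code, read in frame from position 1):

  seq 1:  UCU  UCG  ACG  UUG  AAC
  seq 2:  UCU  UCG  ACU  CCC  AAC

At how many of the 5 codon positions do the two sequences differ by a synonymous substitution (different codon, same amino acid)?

1

Codon 1: UCU Ser / UCU Ser — identical.
Codon 2: UCG Ser / UCG Ser — identical.
Codon 3: ACG Thr / ACU Thr — synonymous.
Codon 4: UUG Leu / CCC Pro — nonsynonymous.
Codon 5: AAC Asn / AAC Asn — identical.
Synonymous differences: 1.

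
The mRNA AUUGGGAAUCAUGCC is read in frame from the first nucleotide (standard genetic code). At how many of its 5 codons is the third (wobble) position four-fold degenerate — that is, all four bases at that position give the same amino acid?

Codon 1 AUU (Ile): third position 3-fold.
Codon 2 GGG (Gly): third position 4-fold.
Codon 3 AAU (Asn): third position 2-fold.
Codon 4 CAU (His): third position 2-fold.
Codon 5 GCC (Ala): third position 4-fold.
Four-fold degenerate third positions: 2.

2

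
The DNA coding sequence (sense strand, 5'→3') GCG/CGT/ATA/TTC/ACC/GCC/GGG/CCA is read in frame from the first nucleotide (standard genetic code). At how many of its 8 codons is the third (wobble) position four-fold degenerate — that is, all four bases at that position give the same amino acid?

Codon 1 GCG (Ala): third position 4-fold.
Codon 2 CGT (Arg): third position 4-fold.
Codon 3 ATA (Ile): third position 3-fold.
Codon 4 TTC (Phe): third position 2-fold.
Codon 5 ACC (Thr): third position 4-fold.
Codon 6 GCC (Ala): third position 4-fold.
Codon 7 GGG (Gly): third position 4-fold.
Codon 8 CCA (Pro): third position 4-fold.
Four-fold degenerate third positions: 6.

6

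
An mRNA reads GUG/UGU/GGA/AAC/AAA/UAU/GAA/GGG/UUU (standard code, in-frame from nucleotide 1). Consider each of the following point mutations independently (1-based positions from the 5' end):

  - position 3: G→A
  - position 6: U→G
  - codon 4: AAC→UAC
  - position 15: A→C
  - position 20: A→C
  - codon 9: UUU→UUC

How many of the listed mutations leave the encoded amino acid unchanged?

2

Codon 1: GUG (Val) → GUA (Val) — synonymous.
Codon 2: UGU (Cys) → UGG (Trp) — missense.
Codon 4: AAC (Asn) → UAC (Tyr) — missense.
Codon 5: AAA (Lys) → AAC (Asn) — missense.
Codon 7: GAA (Glu) → GCA (Ala) — missense.
Codon 9: UUU (Phe) → UUC (Phe) — synonymous.
Synonymous: 2 of 6.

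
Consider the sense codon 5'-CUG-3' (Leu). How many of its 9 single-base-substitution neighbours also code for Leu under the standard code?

4

Position 1: UUG → 1 synonymous.
Position 2: none → 0 synonymous.
Position 3: CUU, CUC, CUA → 3 synonymous.
Total: 1 + 0 + 3 = 4.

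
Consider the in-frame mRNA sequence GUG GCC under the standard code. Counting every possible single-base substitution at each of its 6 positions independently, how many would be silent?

Codon 1 (GUG, Val): 3 synonymous substitutions.
Codon 2 (GCC, Ala): 3 synonymous substitutions.
Total: 3 + 3 = 6.

6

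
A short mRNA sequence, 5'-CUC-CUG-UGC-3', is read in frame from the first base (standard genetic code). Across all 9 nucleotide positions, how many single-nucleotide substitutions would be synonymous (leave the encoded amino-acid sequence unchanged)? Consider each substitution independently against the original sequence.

8

Codon 1 (CUC, Leu): 3 synonymous substitutions.
Codon 2 (CUG, Leu): 4 synonymous substitutions.
Codon 3 (UGC, Cys): 1 synonymous substitution.
Total: 3 + 4 + 1 = 8.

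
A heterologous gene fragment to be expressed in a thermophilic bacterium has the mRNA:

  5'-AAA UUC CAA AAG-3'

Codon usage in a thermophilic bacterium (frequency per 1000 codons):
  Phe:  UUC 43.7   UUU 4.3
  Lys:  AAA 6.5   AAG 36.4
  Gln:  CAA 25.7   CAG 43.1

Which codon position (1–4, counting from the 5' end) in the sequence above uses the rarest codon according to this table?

Codon 1 AAA (Lys): 6.5 per 1000.
Codon 2 UUC (Phe): 43.7 per 1000.
Codon 3 CAA (Gln): 25.7 per 1000.
Codon 4 AAG (Lys): 36.4 per 1000.
Lowest frequency is 6.5 at codon 1.

1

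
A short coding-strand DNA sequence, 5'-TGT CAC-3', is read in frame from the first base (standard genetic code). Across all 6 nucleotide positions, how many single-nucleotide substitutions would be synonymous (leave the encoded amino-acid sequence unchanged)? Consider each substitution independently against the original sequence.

2

Codon 1 (TGT, Cys): 1 synonymous substitution.
Codon 2 (CAC, His): 1 synonymous substitution.
Total: 1 + 1 = 2.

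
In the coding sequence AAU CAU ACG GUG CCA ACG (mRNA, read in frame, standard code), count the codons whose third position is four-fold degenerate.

Codon 1 AAU (Asn): third position 2-fold.
Codon 2 CAU (His): third position 2-fold.
Codon 3 ACG (Thr): third position 4-fold.
Codon 4 GUG (Val): third position 4-fold.
Codon 5 CCA (Pro): third position 4-fold.
Codon 6 ACG (Thr): third position 4-fold.
Four-fold degenerate third positions: 4.

4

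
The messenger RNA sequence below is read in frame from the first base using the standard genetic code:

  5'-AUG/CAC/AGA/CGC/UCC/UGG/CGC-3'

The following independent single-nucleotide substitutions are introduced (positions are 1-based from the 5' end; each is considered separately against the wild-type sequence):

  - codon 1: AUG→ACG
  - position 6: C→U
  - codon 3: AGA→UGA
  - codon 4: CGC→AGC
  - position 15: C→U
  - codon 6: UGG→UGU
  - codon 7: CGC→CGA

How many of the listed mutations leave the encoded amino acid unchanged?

3

Codon 1: AUG (Met) → ACG (Thr) — missense.
Codon 2: CAC (His) → CAU (His) — synonymous.
Codon 3: AGA (Arg) → UGA (Stop) — nonsense.
Codon 4: CGC (Arg) → AGC (Ser) — missense.
Codon 5: UCC (Ser) → UCU (Ser) — synonymous.
Codon 6: UGG (Trp) → UGU (Cys) — missense.
Codon 7: CGC (Arg) → CGA (Arg) — synonymous.
Synonymous: 3 of 7.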